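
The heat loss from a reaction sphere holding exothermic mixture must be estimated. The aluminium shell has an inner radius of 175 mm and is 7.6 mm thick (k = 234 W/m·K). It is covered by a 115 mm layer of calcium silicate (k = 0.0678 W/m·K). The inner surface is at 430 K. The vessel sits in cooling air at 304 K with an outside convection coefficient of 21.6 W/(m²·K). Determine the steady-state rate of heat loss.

Q ≈ 49.9 W

Radial (spherical) resistances in series:
R_aluminium shell = (1/0.175 − 1/0.1826)/(4π×234) = 8.088×10^-5 K/W
R_calcium silicate = (1/0.1826 − 1/0.2976)/(4π×0.0678) = 2.484 K/W
R_outer film = 1/(h·4πr_o²) = 1/(21.6×4π×0.2976²) = 0.0416 K/W
R_total = 2.526 K/W
Q = ΔT/R_total = 126/2.526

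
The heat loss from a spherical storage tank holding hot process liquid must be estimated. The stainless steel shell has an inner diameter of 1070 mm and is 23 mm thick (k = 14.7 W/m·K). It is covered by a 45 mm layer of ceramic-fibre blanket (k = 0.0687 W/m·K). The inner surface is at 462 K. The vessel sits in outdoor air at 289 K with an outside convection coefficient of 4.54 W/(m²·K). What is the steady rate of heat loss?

Q ≈ 850 W

Spherical conduction: R = (1/r_in − 1/r_out)/(4πk) per layer; series-sum.
R_stainless steel shell = (1/0.535 − 1/0.558)/(4π×14.7) = 4.171×10^-4 K/W
R_ceramic-fibre blanket = (1/0.558 − 1/0.603)/(4π×0.0687) = 0.1549 K/W
R_outer film = 1/(h·4πr_o²) = 1/(4.54×4π×0.603²) = 0.04821 K/W
R_total = 0.2035 K/W
Q = ΔT/R_total = 173/0.2035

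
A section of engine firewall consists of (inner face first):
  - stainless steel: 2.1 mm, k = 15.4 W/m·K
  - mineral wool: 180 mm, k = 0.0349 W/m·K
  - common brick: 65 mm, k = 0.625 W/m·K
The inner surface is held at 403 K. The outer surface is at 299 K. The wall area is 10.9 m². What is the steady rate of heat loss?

Series thermal resistances:
R_stainless steel = L/(kA) = 0.0021/(15.4×10.9) = 1.251×10^-5 K/W
R_mineral wool = L/(kA) = 0.18/(0.0349×10.9) = 0.4732 K/W
R_common brick = L/(kA) = 0.065/(0.625×10.9) = 0.009541 K/W
R_total = 0.4827 K/W
Q = ΔT / R_total = 104 / 0.4827

Q ≈ 215 W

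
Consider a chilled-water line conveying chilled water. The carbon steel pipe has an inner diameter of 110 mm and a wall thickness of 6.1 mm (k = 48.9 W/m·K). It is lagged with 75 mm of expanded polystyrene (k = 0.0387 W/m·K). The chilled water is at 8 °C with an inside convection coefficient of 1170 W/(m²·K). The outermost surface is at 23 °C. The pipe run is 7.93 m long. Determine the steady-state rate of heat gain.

Cylindrical conduction, so R = ln(r₂/r₁)/(2πkL) per layer, in series:
R_inner film = 1/(h_i·2πr₁L) = 1/(1170×2π×0.055×7.93) = 3.119×10^-4 K/W
R_carbon steel pipe wall = ln(61.1/55)/(2π×48.9×7.93) = 4.317×10^-5 K/W
R_expanded polystyrene = ln(136.1/61.1)/(2π×0.0387×7.93) = 0.4153 K/W
R_total = 0.4157 K/W
Q = ΔT/R_total = 15/0.4157

Q ≈ 36.1 W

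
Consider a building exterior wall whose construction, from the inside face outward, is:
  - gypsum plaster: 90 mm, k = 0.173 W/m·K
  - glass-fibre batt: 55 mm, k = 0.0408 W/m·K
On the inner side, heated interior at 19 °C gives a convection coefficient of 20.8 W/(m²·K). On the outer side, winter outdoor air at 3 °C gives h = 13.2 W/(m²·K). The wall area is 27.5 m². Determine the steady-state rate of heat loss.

Treating each layer as a thermal resistance in series:
R_inner film = 1/(h_i·A) = 1/(20.8×27.5) = 0.001748 K/W
R_gypsum plaster = L/(kA) = 0.09/(0.173×27.5) = 0.01892 K/W
R_glass-fibre batt = L/(kA) = 0.055/(0.0408×27.5) = 0.04902 K/W
R_outer film = 1/(h_o·A) = 1/(13.2×27.5) = 0.002755 K/W
R_total = 0.07244 K/W
Q = ΔT / R_total = 16 / 0.07244

Q ≈ 221 W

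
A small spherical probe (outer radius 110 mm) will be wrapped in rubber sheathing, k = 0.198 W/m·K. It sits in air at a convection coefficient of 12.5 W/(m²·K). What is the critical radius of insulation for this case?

r_cr ≈ 31.7 mm

For a sphere r_cr = 2k/h = 2×0.198/12.5
r_cr = 31.7 mm; since the bare radius (110 mm) is above r_cr, any added insulation will reduce heat loss.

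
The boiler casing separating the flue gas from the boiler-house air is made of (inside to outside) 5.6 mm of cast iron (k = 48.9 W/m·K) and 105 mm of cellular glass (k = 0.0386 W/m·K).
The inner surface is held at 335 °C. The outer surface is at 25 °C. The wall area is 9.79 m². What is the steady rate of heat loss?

Thermal resistances in series:
R_cast iron = L/(kA) = 0.0056/(48.9×9.79) = 1.17×10^-5 K/W
R_cellular glass = L/(kA) = 0.105/(0.0386×9.79) = 0.2779 K/W
R_total = 0.2779 K/W
Q = ΔT / R_total = 310 / 0.2779

Q ≈ 1120 W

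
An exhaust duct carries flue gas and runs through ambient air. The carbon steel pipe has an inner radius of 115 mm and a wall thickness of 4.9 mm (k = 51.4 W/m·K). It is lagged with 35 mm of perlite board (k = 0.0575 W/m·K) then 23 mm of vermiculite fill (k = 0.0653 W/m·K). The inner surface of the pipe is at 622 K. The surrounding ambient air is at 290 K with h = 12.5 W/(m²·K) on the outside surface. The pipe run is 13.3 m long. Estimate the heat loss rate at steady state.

Treating each annulus and film as a series resistance:
R_carbon steel pipe wall = ln(119.9/115)/(2π×51.4×13.3) = 9.714×10^-6 K/W
R_perlite board = ln(154.9/119.9)/(2π×0.0575×13.3) = 0.0533 K/W
R_vermiculite fill = ln(177.9/154.9)/(2π×0.0653×13.3) = 0.02537 K/W
R_outer film = 1/(h_o·2πr_oL) = 1/(12.5×2π×0.1779×13.3) = 0.005381 K/W
R_total = 0.08406 K/W
Q = ΔT/R_total = 332/0.08406

Q ≈ 3950 W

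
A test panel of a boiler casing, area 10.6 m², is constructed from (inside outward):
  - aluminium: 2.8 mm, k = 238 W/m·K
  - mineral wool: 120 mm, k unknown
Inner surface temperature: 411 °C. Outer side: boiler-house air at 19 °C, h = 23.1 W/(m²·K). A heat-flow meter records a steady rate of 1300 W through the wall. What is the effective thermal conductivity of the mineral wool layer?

Treating each layer as a thermal resistance in series:
R_aluminium = L/(kA) = 0.0028/(238×10.6) = 1.11×10^-6 K/W
R_outer film = 1/(h_o·A) = 1/(23.1×10.6) = 0.004084 K/W
Sum of known resistances R_other = 0.004085 K/W
Total R = ΔT/Q = 392/1300 = 0.3015 K/W
R_mineral wool = R_total − R_other = 0.2975 K/W
k = L/(R·A) = 0.12/(0.2975×10.6)

k ≈ 0.0381 W/(m·K)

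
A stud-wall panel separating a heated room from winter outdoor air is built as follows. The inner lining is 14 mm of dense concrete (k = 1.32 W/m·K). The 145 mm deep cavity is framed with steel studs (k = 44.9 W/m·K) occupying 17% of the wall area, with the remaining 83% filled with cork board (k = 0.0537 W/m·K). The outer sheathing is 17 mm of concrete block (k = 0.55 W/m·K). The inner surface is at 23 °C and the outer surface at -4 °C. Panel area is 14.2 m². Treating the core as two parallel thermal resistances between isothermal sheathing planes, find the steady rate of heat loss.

Sheathing layers in series; stud and cavity paths in parallel between them.
R_inner = 0.014/(1.32×14.2) = 7.469×10^-4 K/W
R_stud  = 0.145/(44.9×0.17×14.2) = 0.001338 K/W
R_cav   = 0.145/(0.0537×0.83×14.2) = 0.2291 K/W
1/R_core = 1/R_stud + 1/R_cav → R_core = 0.00133 K/W
R_outer = 0.017/(0.55×14.2) = 0.002177 K/W
R_total = 0.004254 K/W
Q = ΔT/R_total = 27/0.004254

Q ≈ 6350 W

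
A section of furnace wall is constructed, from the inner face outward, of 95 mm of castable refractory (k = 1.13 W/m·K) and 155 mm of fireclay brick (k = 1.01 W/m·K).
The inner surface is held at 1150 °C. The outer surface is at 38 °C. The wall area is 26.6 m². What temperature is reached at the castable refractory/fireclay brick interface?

Thermal resistances in series:
R_castable refractory = L/(kA) = 0.095/(1.13×26.6) = 0.003161 K/W
R_fireclay brick = L/(kA) = 0.155/(1.01×26.6) = 0.005769 K/W
R_total = 0.00893 K/W;  Q = ΔT/R_total = 1112/0.00893 = 124500 W
T_interface = T_inner − Q·ΣR(inner→interface) = 1150 − 125000×0.003161

T ≈ 756 °C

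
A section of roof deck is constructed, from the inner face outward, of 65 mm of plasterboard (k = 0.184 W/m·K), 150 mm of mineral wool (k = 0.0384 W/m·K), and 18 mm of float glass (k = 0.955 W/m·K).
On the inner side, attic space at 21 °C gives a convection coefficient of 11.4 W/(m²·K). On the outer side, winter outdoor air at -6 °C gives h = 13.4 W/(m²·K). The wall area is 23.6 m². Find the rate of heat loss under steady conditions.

Series thermal resistances:
R_inner film = 1/(h_i·A) = 1/(11.4×23.6) = 0.003717 K/W
R_plasterboard = L/(kA) = 0.065/(0.184×23.6) = 0.01497 K/W
R_mineral wool = L/(kA) = 0.15/(0.0384×23.6) = 0.1655 K/W
R_float glass = L/(kA) = 0.018/(0.955×23.6) = 7.987×10^-4 K/W
R_outer film = 1/(h_o·A) = 1/(13.4×23.6) = 0.003162 K/W
R_total = 0.1882 K/W
Q = ΔT / R_total = 27 / 0.1882

Q ≈ 143 W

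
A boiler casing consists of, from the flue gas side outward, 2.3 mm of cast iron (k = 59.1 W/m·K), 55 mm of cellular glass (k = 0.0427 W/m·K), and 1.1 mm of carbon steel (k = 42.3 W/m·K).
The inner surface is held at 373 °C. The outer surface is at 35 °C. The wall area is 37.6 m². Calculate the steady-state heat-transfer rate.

Model the wall as resistances in series:
R_cast iron = L/(kA) = 0.0023/(59.1×37.6) = 1.035×10^-6 K/W
R_cellular glass = L/(kA) = 0.055/(0.0427×37.6) = 0.03426 K/W
R_carbon steel = L/(kA) = 0.0011/(42.3×37.6) = 6.916×10^-7 K/W
R_total = 0.03426 K/W
Q = ΔT / R_total = 338 / 0.03426

Q ≈ 9870 W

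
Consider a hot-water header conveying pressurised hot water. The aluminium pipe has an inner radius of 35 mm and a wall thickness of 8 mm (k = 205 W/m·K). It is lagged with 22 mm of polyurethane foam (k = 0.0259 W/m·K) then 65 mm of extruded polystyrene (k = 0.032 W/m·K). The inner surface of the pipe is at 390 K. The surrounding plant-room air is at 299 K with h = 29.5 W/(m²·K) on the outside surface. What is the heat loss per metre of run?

Cylindrical conduction, so R = ln(r₂/r₁)/(2πkL) per layer, in series:
R_aluminium pipe wall = ln(43/35)/(2π×205×1) = 1.598×10^-4 K/W
R_polyurethane foam = ln(65/43)/(2π×0.0259×1) = 2.539 K/W
R_extruded polystyrene = ln(130/65)/(2π×0.032×1) = 3.447 K/W
R_outer film = 1/(h_o·2πr_oL) = 1/(29.5×2π×0.13×1) = 0.0415 K/W
R_total = 6.028 K/W
Q = ΔT/R_total = 91/6.028

q′ ≈ 15.1 W/m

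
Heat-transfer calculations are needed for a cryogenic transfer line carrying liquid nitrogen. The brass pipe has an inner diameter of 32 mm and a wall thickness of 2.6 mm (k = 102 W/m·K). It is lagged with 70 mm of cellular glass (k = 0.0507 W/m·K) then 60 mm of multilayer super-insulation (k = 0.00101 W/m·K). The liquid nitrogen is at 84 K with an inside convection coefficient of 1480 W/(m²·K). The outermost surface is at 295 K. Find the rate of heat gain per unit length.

q′ ≈ 2.44 W/m

For a radial system each layer contributes R = ln(r_out/r_in)/(2πkL); films add R = 1/(hA).
R_inner film = 1/(h_i·2πr₁L) = 1/(1480×2π×0.016×1) = 0.006721 K/W
R_brass pipe wall = ln(18.6/16)/(2π×102×1) = 2.349×10^-4 K/W
R_cellular glass = ln(88.6/18.6)/(2π×0.0507×1) = 4.9 K/W
R_multilayer super-insulation = ln(148.6/88.6)/(2π×0.00101×1) = 81.49 K/W
R_total = 86.4 K/W
Q = ΔT/R_total = 211/86.4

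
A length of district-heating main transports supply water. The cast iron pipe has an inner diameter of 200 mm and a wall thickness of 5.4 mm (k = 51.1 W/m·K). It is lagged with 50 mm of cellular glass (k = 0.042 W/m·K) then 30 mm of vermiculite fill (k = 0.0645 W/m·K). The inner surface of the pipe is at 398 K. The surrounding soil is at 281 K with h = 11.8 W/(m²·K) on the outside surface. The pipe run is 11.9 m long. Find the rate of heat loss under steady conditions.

Q ≈ 703 W

Per-layer cylindrical resistances, series-summed:
R_cast iron pipe wall = ln(105.4/100)/(2π×51.1×11.9) = 1.376×10^-5 K/W
R_cellular glass = ln(155.4/105.4)/(2π×0.042×11.9) = 0.1236 K/W
R_vermiculite fill = ln(185.4/155.4)/(2π×0.0645×11.9) = 0.0366 K/W
R_outer film = 1/(h_o·2πr_oL) = 1/(11.8×2π×0.1854×11.9) = 0.006113 K/W
R_total = 0.1664 K/W
Q = ΔT/R_total = 117/0.1664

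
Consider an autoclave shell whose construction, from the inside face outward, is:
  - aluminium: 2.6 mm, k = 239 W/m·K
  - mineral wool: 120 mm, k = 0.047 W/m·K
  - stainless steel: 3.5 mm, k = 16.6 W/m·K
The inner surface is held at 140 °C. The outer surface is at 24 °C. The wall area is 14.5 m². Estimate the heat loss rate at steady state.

Treating each layer as a thermal resistance in series:
R_aluminium = L/(kA) = 0.0026/(239×14.5) = 7.503×10^-7 K/W
R_mineral wool = L/(kA) = 0.12/(0.047×14.5) = 0.1761 K/W
R_stainless steel = L/(kA) = 0.0035/(16.6×14.5) = 1.454×10^-5 K/W
R_total = 0.1761 K/W
Q = ΔT / R_total = 116 / 0.1761

Q ≈ 659 W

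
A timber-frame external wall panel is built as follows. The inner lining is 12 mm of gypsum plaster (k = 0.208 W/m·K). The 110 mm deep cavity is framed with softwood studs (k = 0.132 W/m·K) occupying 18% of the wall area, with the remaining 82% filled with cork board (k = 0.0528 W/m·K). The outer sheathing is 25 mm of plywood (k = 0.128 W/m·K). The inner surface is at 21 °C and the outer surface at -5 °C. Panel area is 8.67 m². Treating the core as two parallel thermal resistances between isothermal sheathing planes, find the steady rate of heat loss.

Sheathing layers in series; stud and cavity paths in parallel between them.
R_inner = 0.012/(0.208×8.67) = 0.006654 K/W
R_stud  = 0.11/(0.132×0.18×8.67) = 0.534 K/W
R_cav   = 0.11/(0.0528×0.82×8.67) = 0.293 K/W
1/R_core = 1/R_stud + 1/R_cav → R_core = 0.1892 K/W
R_outer = 0.025/(0.128×8.67) = 0.02253 K/W
R_total = 0.2184 K/W
Q = ΔT/R_total = 26/0.2184

Q ≈ 119 W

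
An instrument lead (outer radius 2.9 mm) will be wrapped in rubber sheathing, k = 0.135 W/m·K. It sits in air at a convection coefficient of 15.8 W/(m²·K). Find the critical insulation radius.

For a cylinder r_cr = k/h = 0.135/15.8
r_cr = 8.54 mm; since the bare radius (2.9 mm) is below r_cr, adding a thin layer of insulation will *increase* heat loss.

r_cr ≈ 8.54 mm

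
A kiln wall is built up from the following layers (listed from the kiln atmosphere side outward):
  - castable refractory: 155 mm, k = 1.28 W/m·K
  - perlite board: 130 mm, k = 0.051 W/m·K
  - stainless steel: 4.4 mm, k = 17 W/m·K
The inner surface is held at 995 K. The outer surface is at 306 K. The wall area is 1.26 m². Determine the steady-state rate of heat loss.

Q ≈ 325 W

Treating each layer as a thermal resistance in series:
R_castable refractory = L/(kA) = 0.155/(1.28×1.26) = 0.09611 K/W
R_perlite board = L/(kA) = 0.13/(0.051×1.26) = 2.023 K/W
R_stainless steel = L/(kA) = 0.0044/(17×1.26) = 2.054×10^-4 K/W
R_total = 2.119 K/W
Q = ΔT / R_total = 689 / 2.119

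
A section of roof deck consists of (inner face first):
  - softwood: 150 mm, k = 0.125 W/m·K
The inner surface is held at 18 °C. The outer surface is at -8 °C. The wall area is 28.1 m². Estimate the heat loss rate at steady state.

Model the wall as resistances in series:
R_softwood = L/(kA) = 0.15/(0.125×28.1) = 0.0427 K/W
R_total = 0.0427 K/W
Q = ΔT / R_total = 26 / 0.0427

Q ≈ 609 W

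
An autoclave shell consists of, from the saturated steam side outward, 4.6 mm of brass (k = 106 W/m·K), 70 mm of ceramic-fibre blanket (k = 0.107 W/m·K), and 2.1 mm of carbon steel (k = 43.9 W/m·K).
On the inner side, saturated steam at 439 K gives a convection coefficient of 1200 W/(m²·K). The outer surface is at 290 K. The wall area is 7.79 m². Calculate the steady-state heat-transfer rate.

Q ≈ 1770 W

Treating each layer as a thermal resistance in series:
R_inner film = 1/(h_i·A) = 1/(1200×7.79) = 1.07×10^-4 K/W
R_brass = L/(kA) = 0.0046/(106×7.79) = 5.571×10^-6 K/W
R_ceramic-fibre blanket = L/(kA) = 0.07/(0.107×7.79) = 0.08398 K/W
R_carbon steel = L/(kA) = 0.0021/(43.9×7.79) = 6.141×10^-6 K/W
R_total = 0.0841 K/W
Q = ΔT / R_total = 149 / 0.0841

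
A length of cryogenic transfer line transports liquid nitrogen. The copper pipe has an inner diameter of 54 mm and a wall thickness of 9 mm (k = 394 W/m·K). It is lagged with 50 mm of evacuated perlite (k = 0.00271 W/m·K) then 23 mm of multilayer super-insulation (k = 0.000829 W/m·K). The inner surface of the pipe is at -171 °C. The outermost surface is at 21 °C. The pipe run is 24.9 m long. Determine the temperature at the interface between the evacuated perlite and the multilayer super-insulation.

Treating each annulus and film as a series resistance:
R_copper pipe wall = ln(36/27)/(2π×394×24.9) = 4.667×10^-6 K/W
R_evacuated perlite = ln(86/36)/(2π×0.00271×24.9) = 2.054 K/W
R_multilayer super-insulation = ln(109/86)/(2π×0.000829×24.9) = 1.827 K/W
R_total = 3.881 K/W
Q = ΔT/R_total = 192/3.881
Q = 49.5 W
T_interface = T_inner + Q·ΣR(inner→interface) = -171 + 49.5×2.054

T ≈ -69.4 °C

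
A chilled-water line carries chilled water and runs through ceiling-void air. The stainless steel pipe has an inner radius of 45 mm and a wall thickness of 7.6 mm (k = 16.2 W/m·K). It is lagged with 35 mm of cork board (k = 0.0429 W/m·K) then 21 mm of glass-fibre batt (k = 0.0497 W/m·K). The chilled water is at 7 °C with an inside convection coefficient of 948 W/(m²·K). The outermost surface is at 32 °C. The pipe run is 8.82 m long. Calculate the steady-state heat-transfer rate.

For a radial system each layer contributes R = ln(r_out/r_in)/(2πkL); films add R = 1/(hA).
R_inner film = 1/(h_i·2πr₁L) = 1/(948×2π×0.045×8.82) = 4.23×10^-4 K/W
R_stainless steel pipe wall = ln(52.6/45)/(2π×16.2×8.82) = 1.738×10^-4 K/W
R_cork board = ln(87.6/52.6)/(2π×0.0429×8.82) = 0.2145 K/W
R_glass-fibre batt = ln(108.6/87.6)/(2π×0.0497×8.82) = 0.07802 K/W
R_total = 0.2932 K/W
Q = ΔT/R_total = 25/0.2932

Q ≈ 85.3 W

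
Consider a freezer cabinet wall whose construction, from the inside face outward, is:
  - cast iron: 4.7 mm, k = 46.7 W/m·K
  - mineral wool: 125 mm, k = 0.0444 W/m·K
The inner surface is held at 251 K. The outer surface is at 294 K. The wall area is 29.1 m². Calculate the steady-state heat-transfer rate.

Q ≈ 444 W

Using the resistance-network approach (series):
R_cast iron = L/(kA) = 0.0047/(46.7×29.1) = 3.459×10^-6 K/W
R_mineral wool = L/(kA) = 0.125/(0.0444×29.1) = 0.09675 K/W
R_total = 0.09675 K/W
Q = ΔT / R_total = 43 / 0.09675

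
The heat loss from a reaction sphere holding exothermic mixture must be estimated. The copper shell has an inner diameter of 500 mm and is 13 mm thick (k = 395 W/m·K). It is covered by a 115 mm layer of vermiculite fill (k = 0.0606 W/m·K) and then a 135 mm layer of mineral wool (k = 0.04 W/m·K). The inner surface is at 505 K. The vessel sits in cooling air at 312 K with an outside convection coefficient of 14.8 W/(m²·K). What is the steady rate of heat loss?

Q ≈ 66 W

Radial (spherical) resistances in series:
R_copper shell = (1/0.25 − 1/0.263)/(4π×395) = 3.983×10^-5 K/W
R_vermiculite fill = (1/0.263 − 1/0.378)/(4π×0.0606) = 1.519 K/W
R_mineral wool = (1/0.378 − 1/0.513)/(4π×0.04) = 1.385 K/W
R_outer film = 1/(h·4πr_o²) = 1/(14.8×4π×0.513²) = 0.02043 K/W
R_total = 2.925 K/W
Q = ΔT/R_total = 193/2.925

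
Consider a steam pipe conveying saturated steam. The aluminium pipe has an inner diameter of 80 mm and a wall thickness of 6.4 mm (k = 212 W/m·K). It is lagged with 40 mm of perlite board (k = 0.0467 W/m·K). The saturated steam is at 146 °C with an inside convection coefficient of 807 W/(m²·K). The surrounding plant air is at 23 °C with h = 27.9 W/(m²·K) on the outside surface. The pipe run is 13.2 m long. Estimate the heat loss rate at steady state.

Per-layer cylindrical resistances, series-summed:
R_inner film = 1/(h_i·2πr₁L) = 1/(807×2π×0.04×13.2) = 3.735×10^-4 K/W
R_aluminium pipe wall = ln(46.4/40)/(2π×212×13.2) = 8.441×10^-6 K/W
R_perlite board = ln(86.4/46.4)/(2π×0.0467×13.2) = 0.1605 K/W
R_outer film = 1/(h_o·2πr_oL) = 1/(27.9×2π×0.0864×13.2) = 0.005002 K/W
R_total = 0.1659 K/W
Q = ΔT/R_total = 123/0.1659

Q ≈ 741 W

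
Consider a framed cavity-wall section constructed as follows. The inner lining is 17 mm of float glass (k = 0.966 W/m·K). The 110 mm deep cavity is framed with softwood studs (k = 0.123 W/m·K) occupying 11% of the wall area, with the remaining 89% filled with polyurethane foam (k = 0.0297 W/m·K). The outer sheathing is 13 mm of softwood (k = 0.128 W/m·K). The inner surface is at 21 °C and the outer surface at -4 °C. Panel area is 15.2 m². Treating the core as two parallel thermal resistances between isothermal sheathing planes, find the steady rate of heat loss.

Q ≈ 132 W

Sheathing layers in series; stud and cavity paths in parallel between them.
R_inner = 0.017/(0.966×15.2) = 0.001158 K/W
R_stud  = 0.11/(0.123×0.11×15.2) = 0.5349 K/W
R_cav   = 0.11/(0.0297×0.89×15.2) = 0.2738 K/W
1/R_core = 1/R_stud + 1/R_cav → R_core = 0.1811 K/W
R_outer = 0.013/(0.128×15.2) = 0.006682 K/W
R_total = 0.1889 K/W
Q = ΔT/R_total = 25/0.1889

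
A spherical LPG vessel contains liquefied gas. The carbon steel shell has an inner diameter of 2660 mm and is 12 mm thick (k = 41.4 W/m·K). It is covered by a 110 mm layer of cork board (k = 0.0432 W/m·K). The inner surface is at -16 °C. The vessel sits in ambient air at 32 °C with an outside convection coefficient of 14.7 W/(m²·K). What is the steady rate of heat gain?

Q ≈ 450 W

Each spherical layer contributes R = (1/r_i − 1/r_o)/(4πk):
R_carbon steel shell = (1/1.33 − 1/1.342)/(4π×41.4) = 1.292×10^-5 K/W
R_cork board = (1/1.342 − 1/1.452)/(4π×0.0432) = 0.104 K/W
R_outer film = 1/(h·4πr_o²) = 1/(14.7×4π×1.452²) = 0.002568 K/W
R_total = 0.1066 K/W
Q = ΔT/R_total = 48/0.1066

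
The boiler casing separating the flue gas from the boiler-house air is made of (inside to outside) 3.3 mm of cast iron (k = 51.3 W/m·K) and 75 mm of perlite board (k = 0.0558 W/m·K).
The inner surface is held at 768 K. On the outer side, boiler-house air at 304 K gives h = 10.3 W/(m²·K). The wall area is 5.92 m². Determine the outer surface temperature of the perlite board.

T ≈ 335 K

Series thermal resistances:
R_cast iron = L/(kA) = 0.0033/(51.3×5.92) = 1.087×10^-5 K/W
R_perlite board = L/(kA) = 0.075/(0.0558×5.92) = 0.227 K/W
R_outer film = 1/(h_o·A) = 1/(10.3×5.92) = 0.0164 K/W
R_total = 0.2435 K/W;  Q = ΔT/R_total = 464/0.2435 = 1906 W
T_interface = T_inner − Q·ΣR(inner→interface) = 768 − 1910×0.2271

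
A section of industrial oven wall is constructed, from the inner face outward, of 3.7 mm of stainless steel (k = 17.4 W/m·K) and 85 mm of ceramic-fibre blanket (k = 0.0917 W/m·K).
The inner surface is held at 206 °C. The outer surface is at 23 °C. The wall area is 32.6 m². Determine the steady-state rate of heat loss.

Q ≈ 6430 W

Using the resistance-network approach (series):
R_stainless steel = L/(kA) = 0.0037/(17.4×32.6) = 6.523×10^-6 K/W
R_ceramic-fibre blanket = L/(kA) = 0.085/(0.0917×32.6) = 0.02843 K/W
R_total = 0.02844 K/W
Q = ΔT / R_total = 183 / 0.02844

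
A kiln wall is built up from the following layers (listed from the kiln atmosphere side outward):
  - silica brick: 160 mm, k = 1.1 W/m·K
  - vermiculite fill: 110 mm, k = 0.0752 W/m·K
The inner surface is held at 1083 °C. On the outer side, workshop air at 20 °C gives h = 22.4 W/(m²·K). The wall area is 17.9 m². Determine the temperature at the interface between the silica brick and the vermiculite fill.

Using the resistance-network approach (series):
R_silica brick = L/(kA) = 0.16/(1.1×17.9) = 0.008126 K/W
R_vermiculite fill = L/(kA) = 0.11/(0.0752×17.9) = 0.08172 K/W
R_outer film = 1/(h_o·A) = 1/(22.4×17.9) = 0.002494 K/W
R_total = 0.09234 K/W;  Q = ΔT/R_total = 1063/0.09234 = 11510 W
T_interface = T_inner − Q·ΣR(inner→interface) = 1083 − 11500×0.008126

T ≈ 989 °C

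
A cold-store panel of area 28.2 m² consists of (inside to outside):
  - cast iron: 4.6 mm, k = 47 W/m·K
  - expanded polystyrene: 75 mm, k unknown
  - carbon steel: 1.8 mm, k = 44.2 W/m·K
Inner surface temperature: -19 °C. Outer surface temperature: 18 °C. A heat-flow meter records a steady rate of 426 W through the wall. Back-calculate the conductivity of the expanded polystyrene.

k ≈ 0.0306 W/(m·K)

Thermal resistances in series:
R_cast iron = L/(kA) = 0.0046/(47×28.2) = 3.471×10^-6 K/W
R_carbon steel = L/(kA) = 0.0018/(44.2×28.2) = 1.444×10^-6 K/W
Sum of known resistances R_other = 4.915×10^-6 K/W
Total R = ΔT/Q = 37/426 = 0.08685 K/W
R_expanded polystyrene = R_total − R_other = 0.08685 K/W
k = L/(R·A) = 0.075/(0.08685×28.2)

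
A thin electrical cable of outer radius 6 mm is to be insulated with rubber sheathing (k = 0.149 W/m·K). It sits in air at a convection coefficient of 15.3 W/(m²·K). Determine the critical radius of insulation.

For a cylinder r_cr = k/h = 0.149/15.3
r_cr = 9.74 mm; since the bare radius (6 mm) is below r_cr, adding a thin layer of insulation will *increase* heat loss.

r_cr ≈ 9.74 mm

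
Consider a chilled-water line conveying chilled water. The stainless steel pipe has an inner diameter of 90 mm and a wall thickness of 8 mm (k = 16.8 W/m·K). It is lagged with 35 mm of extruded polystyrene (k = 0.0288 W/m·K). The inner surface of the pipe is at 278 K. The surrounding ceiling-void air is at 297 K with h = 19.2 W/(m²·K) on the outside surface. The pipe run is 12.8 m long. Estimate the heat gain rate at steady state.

Q ≈ 83.9 W

Per-layer cylindrical resistances, series-summed:
R_stainless steel pipe wall = ln(53/45)/(2π×16.8×12.8) = 1.211×10^-4 K/W
R_extruded polystyrene = ln(88/53)/(2π×0.0288×12.8) = 0.2189 K/W
R_outer film = 1/(h_o·2πr_oL) = 1/(19.2×2π×0.088×12.8) = 0.007359 K/W
R_total = 0.2264 K/W
Q = ΔT/R_total = 19/0.2264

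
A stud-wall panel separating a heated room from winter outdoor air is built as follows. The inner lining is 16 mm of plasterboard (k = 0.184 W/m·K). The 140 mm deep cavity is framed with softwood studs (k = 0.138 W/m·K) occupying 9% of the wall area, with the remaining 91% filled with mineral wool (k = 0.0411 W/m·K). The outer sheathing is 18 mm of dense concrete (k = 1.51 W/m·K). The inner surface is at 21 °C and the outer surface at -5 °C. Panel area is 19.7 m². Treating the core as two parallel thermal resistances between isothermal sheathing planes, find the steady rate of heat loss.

Sheathing layers in series; stud and cavity paths in parallel between them.
R_inner = 0.016/(0.184×19.7) = 0.004414 K/W
R_stud  = 0.14/(0.138×0.09×19.7) = 0.5722 K/W
R_cav   = 0.14/(0.0411×0.91×19.7) = 0.19 K/W
1/R_core = 1/R_stud + 1/R_cav → R_core = 0.1426 K/W
R_outer = 0.018/(1.51×19.7) = 6.051×10^-4 K/W
R_total = 0.1477 K/W
Q = ΔT/R_total = 26/0.1477

Q ≈ 176 W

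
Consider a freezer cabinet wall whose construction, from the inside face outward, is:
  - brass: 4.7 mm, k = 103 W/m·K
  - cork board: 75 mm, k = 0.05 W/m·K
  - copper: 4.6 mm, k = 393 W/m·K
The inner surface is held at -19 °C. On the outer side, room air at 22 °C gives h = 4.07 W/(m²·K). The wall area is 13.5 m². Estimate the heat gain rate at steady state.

Q ≈ 317 W

Series thermal resistances:
R_brass = L/(kA) = 0.0047/(103×13.5) = 3.38×10^-6 K/W
R_cork board = L/(kA) = 0.075/(0.05×13.5) = 0.1111 K/W
R_copper = L/(kA) = 0.0046/(393×13.5) = 8.67×10^-7 K/W
R_outer film = 1/(h_o·A) = 1/(4.07×13.5) = 0.0182 K/W
R_total = 0.1293 K/W
Q = ΔT / R_total = 41 / 0.1293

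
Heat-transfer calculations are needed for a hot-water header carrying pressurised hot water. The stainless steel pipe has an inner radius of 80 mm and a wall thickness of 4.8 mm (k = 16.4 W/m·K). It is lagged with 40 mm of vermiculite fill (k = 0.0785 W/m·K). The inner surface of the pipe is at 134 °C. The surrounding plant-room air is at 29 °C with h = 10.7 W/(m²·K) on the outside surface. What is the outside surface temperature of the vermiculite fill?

T ≈ 42.9 °C

Cylindrical conduction, so R = ln(r₂/r₁)/(2πkL) per layer, in series:
R_stainless steel pipe wall = ln(84.8/80)/(2π×16.4×1) = 5.655×10^-4 K/W
R_vermiculite fill = ln(124.8/84.8)/(2π×0.0785×1) = 0.7834 K/W
R_outer film = 1/(h_o·2πr_oL) = 1/(10.7×2π×0.1248×1) = 0.1192 K/W
R_total = 0.9032 K/W
Q = ΔT/R_total = 105/0.9032
Q = 116 W/m
T_interface = T_inner − Q·ΣR(inner→interface) = 134 − 116×0.784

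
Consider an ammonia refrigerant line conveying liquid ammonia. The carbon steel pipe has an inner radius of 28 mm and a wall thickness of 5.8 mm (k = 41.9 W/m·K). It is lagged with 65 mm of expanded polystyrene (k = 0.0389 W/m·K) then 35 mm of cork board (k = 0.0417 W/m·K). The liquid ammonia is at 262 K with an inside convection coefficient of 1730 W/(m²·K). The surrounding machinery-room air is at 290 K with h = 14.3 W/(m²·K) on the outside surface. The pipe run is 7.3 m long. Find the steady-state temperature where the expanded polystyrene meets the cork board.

For a radial system each layer contributes R = ln(r_out/r_in)/(2πkL); films add R = 1/(hA).
R_inner film = 1/(h_i·2πr₁L) = 1/(1730×2π×0.028×7.3) = 4.501×10^-4 K/W
R_carbon steel pipe wall = ln(33.8/28)/(2π×41.9×7.3) = 9.796×10^-5 K/W
R_expanded polystyrene = ln(98.8/33.8)/(2π×0.0389×7.3) = 0.6012 K/W
R_cork board = ln(133.8/98.8)/(2π×0.0417×7.3) = 0.1585 K/W
R_outer film = 1/(h_o·2πr_oL) = 1/(14.3×2π×0.1338×7.3) = 0.01139 K/W
R_total = 0.7717 K/W
Q = ΔT/R_total = 28/0.7717
Q = 36.3 W
T_interface = T_inner + Q·ΣR(inner→interface) = 262 + 36.3×0.6017

T ≈ 284 K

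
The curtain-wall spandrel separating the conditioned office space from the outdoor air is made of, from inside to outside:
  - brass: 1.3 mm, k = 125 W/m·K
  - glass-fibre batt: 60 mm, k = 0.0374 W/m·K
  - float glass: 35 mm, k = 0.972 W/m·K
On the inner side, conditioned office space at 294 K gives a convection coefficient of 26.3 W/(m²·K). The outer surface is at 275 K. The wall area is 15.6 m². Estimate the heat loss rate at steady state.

Model the wall as resistances in series:
R_inner film = 1/(h_i·A) = 1/(26.3×15.6) = 0.002437 K/W
R_brass = L/(kA) = 0.0013/(125×15.6) = 6.667×10^-7 K/W
R_glass-fibre batt = L/(kA) = 0.06/(0.0374×15.6) = 0.1028 K/W
R_float glass = L/(kA) = 0.035/(0.972×15.6) = 0.002308 K/W
R_total = 0.1076 K/W
Q = ΔT / R_total = 19 / 0.1076

Q ≈ 177 W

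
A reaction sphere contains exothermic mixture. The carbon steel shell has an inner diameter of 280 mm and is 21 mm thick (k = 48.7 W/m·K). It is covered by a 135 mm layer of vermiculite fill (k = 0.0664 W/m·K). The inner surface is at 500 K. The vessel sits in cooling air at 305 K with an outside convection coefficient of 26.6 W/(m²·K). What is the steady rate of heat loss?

Q ≈ 56.8 W

For a spherical shell R = (1/r₁ − 1/r₂)/(4πk); film R = 1/(h·4πr²). In series:
R_carbon steel shell = (1/0.14 − 1/0.161)/(4π×48.7) = 0.001522 K/W
R_vermiculite fill = (1/0.161 − 1/0.296)/(4π×0.0664) = 3.395 K/W
R_outer film = 1/(h·4πr_o²) = 1/(26.6×4π×0.296²) = 0.03414 K/W
R_total = 3.431 K/W
Q = ΔT/R_total = 195/3.431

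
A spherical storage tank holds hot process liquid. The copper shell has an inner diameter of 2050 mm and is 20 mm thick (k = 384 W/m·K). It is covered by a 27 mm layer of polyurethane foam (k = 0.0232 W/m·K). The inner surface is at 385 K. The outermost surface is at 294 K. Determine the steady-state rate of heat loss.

Q ≈ 1100 W

Spherical conduction: R = (1/r_in − 1/r_out)/(4πk) per layer; series-sum.
R_copper shell = (1/1.025 − 1/1.045)/(4π×384) = 3.869×10^-6 K/W
R_polyurethane foam = (1/1.045 − 1/1.072)/(4π×0.0232) = 0.08267 K/W
R_total = 0.08268 K/W
Q = ΔT/R_total = 91/0.08268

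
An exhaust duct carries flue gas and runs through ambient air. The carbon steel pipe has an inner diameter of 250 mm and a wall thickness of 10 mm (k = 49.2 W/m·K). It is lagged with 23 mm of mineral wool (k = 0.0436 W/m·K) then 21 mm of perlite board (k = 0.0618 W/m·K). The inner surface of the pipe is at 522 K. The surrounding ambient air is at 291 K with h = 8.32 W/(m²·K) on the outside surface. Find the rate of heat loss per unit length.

For a radial system each layer contributes R = ln(r_out/r_in)/(2πkL); films add R = 1/(hA).
R_carbon steel pipe wall = ln(135/125)/(2π×49.2×1) = 2.49×10^-4 K/W
R_mineral wool = ln(158/135)/(2π×0.0436×1) = 0.5743 K/W
R_perlite board = ln(179/158)/(2π×0.0618×1) = 0.3214 K/W
R_outer film = 1/(h_o·2πr_oL) = 1/(8.32×2π×0.179×1) = 0.1069 K/W
R_total = 1.003 K/W
Q = ΔT/R_total = 231/1.003

q′ ≈ 230 W/m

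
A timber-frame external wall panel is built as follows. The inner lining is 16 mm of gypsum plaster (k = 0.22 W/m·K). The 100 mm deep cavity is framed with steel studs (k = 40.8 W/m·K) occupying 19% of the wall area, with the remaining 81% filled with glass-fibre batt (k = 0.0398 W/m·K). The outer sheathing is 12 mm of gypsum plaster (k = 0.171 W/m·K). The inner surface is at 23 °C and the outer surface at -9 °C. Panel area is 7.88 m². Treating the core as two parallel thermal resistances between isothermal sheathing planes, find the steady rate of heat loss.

Q ≈ 1620 W

Sheathing layers in series; stud and cavity paths in parallel between them.
R_inner = 0.016/(0.22×7.88) = 0.009229 K/W
R_stud  = 0.1/(40.8×0.19×7.88) = 0.001637 K/W
R_cav   = 0.1/(0.0398×0.81×7.88) = 0.3936 K/W
1/R_core = 1/R_stud + 1/R_cav → R_core = 0.00163 K/W
R_outer = 0.012/(0.171×7.88) = 0.008906 K/W
R_total = 0.01977 K/W
Q = ΔT/R_total = 32/0.01977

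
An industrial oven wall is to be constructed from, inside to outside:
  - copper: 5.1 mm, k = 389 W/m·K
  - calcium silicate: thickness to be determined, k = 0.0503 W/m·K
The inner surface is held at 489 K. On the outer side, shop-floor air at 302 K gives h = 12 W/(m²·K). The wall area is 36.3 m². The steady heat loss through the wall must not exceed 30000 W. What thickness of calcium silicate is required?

L ≈ 7.19 mm

Model the wall as resistances in series:
R_copper = L/(kA) = 0.0051/(389×36.3) = 3.612×10^-7 K/W
R_outer film = 1/(h_o·A) = 1/(12×36.3) = 0.002296 K/W
Sum of the known resistances R_other = 0.002296 K/W
Required total resistance R_tot = ΔT/Q_allow = 187/30000 = 0.006233 K/W
R_calcium silicate = R_tot − R_other = 0.003937 K/W
L = R·k·A = 0.003937×0.0503×36.3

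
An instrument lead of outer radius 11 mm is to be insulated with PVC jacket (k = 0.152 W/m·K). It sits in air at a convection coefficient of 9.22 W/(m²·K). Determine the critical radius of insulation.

For a cylinder r_cr = k/h = 0.152/9.22
r_cr = 16.5 mm; since the bare radius (11 mm) is below r_cr, adding a thin layer of insulation will *increase* heat loss.

r_cr ≈ 16.5 mm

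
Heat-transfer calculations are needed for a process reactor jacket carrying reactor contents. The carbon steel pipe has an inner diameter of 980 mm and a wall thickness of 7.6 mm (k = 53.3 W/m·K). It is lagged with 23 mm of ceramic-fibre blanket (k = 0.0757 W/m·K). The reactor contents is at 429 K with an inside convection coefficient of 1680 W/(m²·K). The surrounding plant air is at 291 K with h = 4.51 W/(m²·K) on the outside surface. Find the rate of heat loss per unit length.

For a radial system each layer contributes R = ln(r_out/r_in)/(2πkL); films add R = 1/(hA).
R_inner film = 1/(h_i·2πr₁L) = 1/(1680×2π×0.49×1) = 1.933×10^-4 K/W
R_carbon steel pipe wall = ln(497.6/490)/(2π×53.3×1) = 4.596×10^-5 K/W
R_ceramic-fibre blanket = ln(520.6/497.6)/(2π×0.0757×1) = 0.095 K/W
R_outer film = 1/(h_o·2πr_oL) = 1/(4.51×2π×0.5206×1) = 0.06779 K/W
R_total = 0.163 K/W
Q = ΔT/R_total = 138/0.163

q′ ≈ 846 W/m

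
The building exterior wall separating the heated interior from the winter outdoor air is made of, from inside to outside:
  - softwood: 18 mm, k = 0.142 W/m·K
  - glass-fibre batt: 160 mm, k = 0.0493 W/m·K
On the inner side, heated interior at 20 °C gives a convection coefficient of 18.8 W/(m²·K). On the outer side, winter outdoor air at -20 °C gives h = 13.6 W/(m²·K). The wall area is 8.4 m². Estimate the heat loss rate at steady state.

Q ≈ 96 W

Using the resistance-network approach (series):
R_inner film = 1/(h_i·A) = 1/(18.8×8.4) = 0.006332 K/W
R_softwood = L/(kA) = 0.018/(0.142×8.4) = 0.01509 K/W
R_glass-fibre batt = L/(kA) = 0.16/(0.0493×8.4) = 0.3864 K/W
R_outer film = 1/(h_o·A) = 1/(13.6×8.4) = 0.008754 K/W
R_total = 0.4165 K/W
Q = ΔT / R_total = 40 / 0.4165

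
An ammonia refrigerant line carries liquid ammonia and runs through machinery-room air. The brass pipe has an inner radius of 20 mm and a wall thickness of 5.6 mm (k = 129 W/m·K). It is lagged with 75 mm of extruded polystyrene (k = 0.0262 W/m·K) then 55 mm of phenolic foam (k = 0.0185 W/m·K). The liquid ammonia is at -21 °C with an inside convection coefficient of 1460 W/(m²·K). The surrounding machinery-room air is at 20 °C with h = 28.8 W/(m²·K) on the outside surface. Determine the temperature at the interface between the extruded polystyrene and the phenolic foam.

Per-layer cylindrical resistances, series-summed:
R_inner film = 1/(h_i·2πr₁L) = 1/(1460×2π×0.02×1) = 0.005451 K/W
R_brass pipe wall = ln(25.6/20)/(2π×129×1) = 3.046×10^-4 K/W
R_extruded polystyrene = ln(100.6/25.6)/(2π×0.0262×1) = 8.313 K/W
R_phenolic foam = ln(155.6/100.6)/(2π×0.0185×1) = 3.752 K/W
R_outer film = 1/(h_o·2πr_oL) = 1/(28.8×2π×0.1556×1) = 0.03552 K/W
R_total = 12.11 K/W
Q = ΔT/R_total = 41/12.11
Q = 3.39 W/m
T_interface = T_inner + Q·ΣR(inner→interface) = -21 + 3.39×8.319

T ≈ 7.17 °C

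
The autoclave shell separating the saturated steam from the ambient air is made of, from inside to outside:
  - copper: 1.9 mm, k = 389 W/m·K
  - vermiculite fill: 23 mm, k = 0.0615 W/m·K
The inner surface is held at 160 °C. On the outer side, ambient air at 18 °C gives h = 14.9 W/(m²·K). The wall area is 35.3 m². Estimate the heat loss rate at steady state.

Using the resistance-network approach (series):
R_copper = L/(kA) = 0.0019/(389×35.3) = 1.384×10^-7 K/W
R_vermiculite fill = L/(kA) = 0.023/(0.0615×35.3) = 0.01059 K/W
R_outer film = 1/(h_o·A) = 1/(14.9×35.3) = 0.001901 K/W
R_total = 0.0125 K/W
Q = ΔT / R_total = 142 / 0.0125

Q ≈ 11400 W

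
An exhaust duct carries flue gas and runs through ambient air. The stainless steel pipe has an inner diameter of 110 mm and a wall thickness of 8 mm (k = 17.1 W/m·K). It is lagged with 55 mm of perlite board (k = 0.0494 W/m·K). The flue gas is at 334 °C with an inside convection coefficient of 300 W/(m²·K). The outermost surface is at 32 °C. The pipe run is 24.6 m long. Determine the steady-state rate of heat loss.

Q ≈ 3650 W

Treating each annulus and film as a series resistance:
R_inner film = 1/(h_i·2πr₁L) = 1/(300×2π×0.055×24.6) = 3.921×10^-4 K/W
R_stainless steel pipe wall = ln(63/55)/(2π×17.1×24.6) = 5.138×10^-5 K/W
R_perlite board = ln(118/63)/(2π×0.0494×24.6) = 0.08219 K/W
R_total = 0.08263 K/W
Q = ΔT/R_total = 302/0.08263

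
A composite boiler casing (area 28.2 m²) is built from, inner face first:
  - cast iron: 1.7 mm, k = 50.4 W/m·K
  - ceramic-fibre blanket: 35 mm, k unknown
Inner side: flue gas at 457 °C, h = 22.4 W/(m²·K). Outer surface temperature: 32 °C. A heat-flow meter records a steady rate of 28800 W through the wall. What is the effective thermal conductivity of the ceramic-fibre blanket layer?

Treating each layer as a thermal resistance in series:
R_inner film = 1/(h_i·A) = 1/(22.4×28.2) = 0.001583 K/W
R_cast iron = L/(kA) = 0.0017/(50.4×28.2) = 1.196×10^-6 K/W
Sum of known resistances R_other = 0.001584 K/W
Total R = ΔT/Q = 425/28800 = 0.01476 K/W
R_ceramic-fibre blanket = R_total − R_other = 0.01317 K/W
k = L/(R·A) = 0.035/(0.01317×28.2)

k ≈ 0.0942 W/(m·K)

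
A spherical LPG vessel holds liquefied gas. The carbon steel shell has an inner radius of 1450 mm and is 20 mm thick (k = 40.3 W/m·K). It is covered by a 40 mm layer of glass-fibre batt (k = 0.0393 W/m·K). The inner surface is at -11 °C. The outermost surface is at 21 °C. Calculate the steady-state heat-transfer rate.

Q ≈ 877 W

Spherical conduction: R = (1/r_in − 1/r_out)/(4πk) per layer; series-sum.
R_carbon steel shell = (1/1.45 − 1/1.47)/(4π×40.3) = 1.853×10^-5 K/W
R_glass-fibre batt = (1/1.47 − 1/1.51)/(4π×0.0393) = 0.03649 K/W
R_total = 0.03651 K/W
Q = ΔT/R_total = 32/0.03651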